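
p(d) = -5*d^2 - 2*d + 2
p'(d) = -10*d - 2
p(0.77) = -2.50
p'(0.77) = -9.70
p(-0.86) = 0.02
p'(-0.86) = 6.60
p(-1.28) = -3.63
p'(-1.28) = 10.80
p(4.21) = -95.04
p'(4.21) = -44.10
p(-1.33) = -4.18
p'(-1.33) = 11.30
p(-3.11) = -40.14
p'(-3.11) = 29.10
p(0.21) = 1.36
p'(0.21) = -4.10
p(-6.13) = -173.62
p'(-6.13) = 59.30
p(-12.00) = -694.00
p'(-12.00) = 118.00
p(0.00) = 2.00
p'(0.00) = -2.00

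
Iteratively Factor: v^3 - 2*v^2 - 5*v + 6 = (v - 1)*(v^2 - v - 6) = (v - 3)*(v - 1)*(v + 2)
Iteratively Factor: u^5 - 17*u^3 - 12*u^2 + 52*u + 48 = (u - 2)*(u^4 + 2*u^3 - 13*u^2 - 38*u - 24) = (u - 2)*(u + 2)*(u^3 - 13*u - 12) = (u - 4)*(u - 2)*(u + 2)*(u^2 + 4*u + 3) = (u - 4)*(u - 2)*(u + 1)*(u + 2)*(u + 3)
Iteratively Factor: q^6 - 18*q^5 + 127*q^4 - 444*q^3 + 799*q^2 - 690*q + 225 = (q - 1)*(q^5 - 17*q^4 + 110*q^3 - 334*q^2 + 465*q - 225) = (q - 3)*(q - 1)*(q^4 - 14*q^3 + 68*q^2 - 130*q + 75) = (q - 5)*(q - 3)*(q - 1)*(q^3 - 9*q^2 + 23*q - 15) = (q - 5)^2*(q - 3)*(q - 1)*(q^2 - 4*q + 3) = (q - 5)^2*(q - 3)^2*(q - 1)*(q - 1)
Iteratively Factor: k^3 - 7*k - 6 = (k - 3)*(k^2 + 3*k + 2) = (k - 3)*(k + 1)*(k + 2)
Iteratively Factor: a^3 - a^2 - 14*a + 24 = (a - 3)*(a^2 + 2*a - 8) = (a - 3)*(a - 2)*(a + 4)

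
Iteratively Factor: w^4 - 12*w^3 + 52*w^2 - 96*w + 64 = (w - 4)*(w^3 - 8*w^2 + 20*w - 16) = (w - 4)*(w - 2)*(w^2 - 6*w + 8) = (w - 4)^2*(w - 2)*(w - 2)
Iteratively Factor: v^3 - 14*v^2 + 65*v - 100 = (v - 4)*(v^2 - 10*v + 25) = (v - 5)*(v - 4)*(v - 5)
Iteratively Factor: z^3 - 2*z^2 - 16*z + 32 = (z - 2)*(z^2 - 16) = (z - 2)*(z + 4)*(z - 4)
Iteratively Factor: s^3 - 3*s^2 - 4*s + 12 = (s - 3)*(s^2 - 4) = (s - 3)*(s + 2)*(s - 2)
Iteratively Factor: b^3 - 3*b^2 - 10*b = (b - 5)*(b^2 + 2*b) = b*(b - 5)*(b + 2)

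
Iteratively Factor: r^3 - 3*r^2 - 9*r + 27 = (r - 3)*(r^2 - 9) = (r - 3)*(r + 3)*(r - 3)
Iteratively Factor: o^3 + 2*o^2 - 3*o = (o + 3)*(o^2 - o) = o*(o + 3)*(o - 1)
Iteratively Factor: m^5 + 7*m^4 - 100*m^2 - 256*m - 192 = (m + 2)*(m^4 + 5*m^3 - 10*m^2 - 80*m - 96) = (m - 4)*(m + 2)*(m^3 + 9*m^2 + 26*m + 24) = (m - 4)*(m + 2)^2*(m^2 + 7*m + 12) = (m - 4)*(m + 2)^2*(m + 4)*(m + 3)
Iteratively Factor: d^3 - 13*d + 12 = (d + 4)*(d^2 - 4*d + 3) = (d - 3)*(d + 4)*(d - 1)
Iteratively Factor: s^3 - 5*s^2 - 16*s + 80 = (s - 4)*(s^2 - s - 20) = (s - 4)*(s + 4)*(s - 5)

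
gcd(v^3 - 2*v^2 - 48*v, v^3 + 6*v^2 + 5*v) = v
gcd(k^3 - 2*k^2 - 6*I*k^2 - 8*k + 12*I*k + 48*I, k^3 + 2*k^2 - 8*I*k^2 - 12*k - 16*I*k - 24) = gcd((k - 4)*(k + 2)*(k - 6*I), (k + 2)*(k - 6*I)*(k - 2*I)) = k^2 + k*(2 - 6*I) - 12*I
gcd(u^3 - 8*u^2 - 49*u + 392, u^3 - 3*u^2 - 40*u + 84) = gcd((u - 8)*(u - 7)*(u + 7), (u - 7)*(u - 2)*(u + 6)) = u - 7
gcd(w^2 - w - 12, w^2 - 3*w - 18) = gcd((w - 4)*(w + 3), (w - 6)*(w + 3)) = w + 3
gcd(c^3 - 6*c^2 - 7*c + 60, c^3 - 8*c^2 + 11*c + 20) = c^2 - 9*c + 20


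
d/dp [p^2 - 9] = 2*p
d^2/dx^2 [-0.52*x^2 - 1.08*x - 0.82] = -1.04000000000000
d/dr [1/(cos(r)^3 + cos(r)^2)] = (3*cos(r) + 2)*sin(r)/((cos(r) + 1)^2*cos(r)^3)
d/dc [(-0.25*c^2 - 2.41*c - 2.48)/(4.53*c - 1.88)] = (-1.1325*c^2 + 0.94*c + 15.7652)/(20.5209*c^2 - 17.0328*c + 3.5344)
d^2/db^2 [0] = 0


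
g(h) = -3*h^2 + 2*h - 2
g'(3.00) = -16.00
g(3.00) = -23.00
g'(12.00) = -70.00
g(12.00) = -410.00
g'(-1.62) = 11.72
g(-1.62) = -13.11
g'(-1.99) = 13.94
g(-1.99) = -17.86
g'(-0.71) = 6.26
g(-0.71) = -4.93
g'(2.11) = -10.66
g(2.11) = -11.14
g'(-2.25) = 15.50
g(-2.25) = -21.69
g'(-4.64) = 29.84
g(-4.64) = -75.87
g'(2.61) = -13.66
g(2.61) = -17.22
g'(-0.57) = 5.42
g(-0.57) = -4.11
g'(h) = 2 - 6*h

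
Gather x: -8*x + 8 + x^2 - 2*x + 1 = x^2 - 10*x + 9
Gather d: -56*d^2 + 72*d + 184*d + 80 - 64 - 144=-56*d^2 + 256*d - 128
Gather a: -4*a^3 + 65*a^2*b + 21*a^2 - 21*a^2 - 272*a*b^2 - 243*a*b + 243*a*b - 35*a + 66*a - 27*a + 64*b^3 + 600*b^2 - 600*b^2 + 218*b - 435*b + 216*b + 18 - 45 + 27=-4*a^3 + 65*a^2*b + a*(4 - 272*b^2) + 64*b^3 - b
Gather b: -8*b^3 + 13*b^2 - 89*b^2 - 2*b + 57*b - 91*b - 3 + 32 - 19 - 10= -8*b^3 - 76*b^2 - 36*b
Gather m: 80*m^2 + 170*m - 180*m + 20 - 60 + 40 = 80*m^2 - 10*m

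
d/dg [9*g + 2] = 9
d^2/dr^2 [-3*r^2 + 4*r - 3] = -6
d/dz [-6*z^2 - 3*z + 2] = -12*z - 3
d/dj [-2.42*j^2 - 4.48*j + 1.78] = -4.84*j - 4.48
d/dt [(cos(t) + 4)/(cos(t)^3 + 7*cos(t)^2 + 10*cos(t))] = (115*cos(t) + 19*cos(2*t) + cos(3*t) + 99)*sin(t)/(2*(cos(t) + 2)^2*(cos(t) + 5)^2*cos(t)^2)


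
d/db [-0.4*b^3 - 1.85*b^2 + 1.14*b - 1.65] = -1.2*b^2 - 3.7*b + 1.14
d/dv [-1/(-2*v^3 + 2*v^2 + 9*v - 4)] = (-6*v^2 + 4*v + 9)/(2*v^3 - 2*v^2 - 9*v + 4)^2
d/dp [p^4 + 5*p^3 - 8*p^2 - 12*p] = 4*p^3 + 15*p^2 - 16*p - 12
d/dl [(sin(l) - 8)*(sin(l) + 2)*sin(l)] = (3*sin(l)^2 - 12*sin(l) - 16)*cos(l)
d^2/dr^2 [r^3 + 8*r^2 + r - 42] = 6*r + 16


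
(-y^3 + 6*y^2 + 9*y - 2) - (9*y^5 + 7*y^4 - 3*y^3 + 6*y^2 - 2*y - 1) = -9*y^5 - 7*y^4 + 2*y^3 + 11*y - 1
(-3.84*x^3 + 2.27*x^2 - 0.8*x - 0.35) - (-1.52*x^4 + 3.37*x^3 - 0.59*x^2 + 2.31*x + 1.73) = 1.52*x^4 - 7.21*x^3 + 2.86*x^2 - 3.11*x - 2.08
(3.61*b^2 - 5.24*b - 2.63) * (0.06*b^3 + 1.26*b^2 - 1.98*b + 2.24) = 0.2166*b^5 + 4.2342*b^4 - 13.908*b^3 + 15.1478*b^2 - 6.5302*b - 5.8912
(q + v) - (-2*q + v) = 3*q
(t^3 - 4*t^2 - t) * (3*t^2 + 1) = 3*t^5 - 12*t^4 - 2*t^3 - 4*t^2 - t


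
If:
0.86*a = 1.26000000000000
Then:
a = 1.47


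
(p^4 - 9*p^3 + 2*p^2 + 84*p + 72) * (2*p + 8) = 2*p^5 - 10*p^4 - 68*p^3 + 184*p^2 + 816*p + 576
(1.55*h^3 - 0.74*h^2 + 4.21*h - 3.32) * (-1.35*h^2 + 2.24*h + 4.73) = -2.0925*h^5 + 4.471*h^4 - 0.00959999999999983*h^3 + 10.4122*h^2 + 12.4765*h - 15.7036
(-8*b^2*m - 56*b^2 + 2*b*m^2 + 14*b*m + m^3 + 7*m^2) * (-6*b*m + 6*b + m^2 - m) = 48*b^3*m^2 + 288*b^3*m - 336*b^3 - 20*b^2*m^3 - 120*b^2*m^2 + 140*b^2*m - 4*b*m^4 - 24*b*m^3 + 28*b*m^2 + m^5 + 6*m^4 - 7*m^3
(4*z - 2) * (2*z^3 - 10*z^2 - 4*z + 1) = 8*z^4 - 44*z^3 + 4*z^2 + 12*z - 2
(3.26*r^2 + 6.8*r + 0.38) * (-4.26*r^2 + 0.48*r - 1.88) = -13.8876*r^4 - 27.4032*r^3 - 4.4836*r^2 - 12.6016*r - 0.7144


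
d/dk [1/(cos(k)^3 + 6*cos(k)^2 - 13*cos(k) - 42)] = (3*cos(k)^2 + 12*cos(k) - 13)*sin(k)/(cos(k)^3 + 6*cos(k)^2 - 13*cos(k) - 42)^2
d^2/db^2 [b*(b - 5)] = 2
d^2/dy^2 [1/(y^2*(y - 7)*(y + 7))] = 2*(10*y^4 - 441*y^2 + 7203)/(y^4*(y^6 - 147*y^4 + 7203*y^2 - 117649))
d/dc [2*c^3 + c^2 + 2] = 2*c*(3*c + 1)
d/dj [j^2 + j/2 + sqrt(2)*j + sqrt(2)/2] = 2*j + 1/2 + sqrt(2)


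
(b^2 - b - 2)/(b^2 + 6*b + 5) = (b - 2)/(b + 5)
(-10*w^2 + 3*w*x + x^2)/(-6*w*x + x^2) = (10*w^2 - 3*w*x - x^2)/(x*(6*w - x))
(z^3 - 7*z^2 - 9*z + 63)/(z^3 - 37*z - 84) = (z - 3)/(z + 4)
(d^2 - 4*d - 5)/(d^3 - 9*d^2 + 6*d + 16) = (d - 5)/(d^2 - 10*d + 16)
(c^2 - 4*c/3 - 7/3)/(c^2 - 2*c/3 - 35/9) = 3*(c + 1)/(3*c + 5)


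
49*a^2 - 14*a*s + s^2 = (-7*a + s)^2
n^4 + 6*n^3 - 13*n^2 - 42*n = n*(n - 3)*(n + 2)*(n + 7)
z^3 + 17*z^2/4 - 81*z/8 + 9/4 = (z - 3/2)*(z - 1/4)*(z + 6)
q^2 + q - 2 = (q - 1)*(q + 2)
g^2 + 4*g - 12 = (g - 2)*(g + 6)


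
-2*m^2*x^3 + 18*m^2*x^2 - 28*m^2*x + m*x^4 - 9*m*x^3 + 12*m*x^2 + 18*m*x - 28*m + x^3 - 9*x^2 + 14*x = (-2*m + x)*(x - 7)*(x - 2)*(m*x + 1)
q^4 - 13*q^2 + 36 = (q - 3)*(q - 2)*(q + 2)*(q + 3)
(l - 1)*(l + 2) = l^2 + l - 2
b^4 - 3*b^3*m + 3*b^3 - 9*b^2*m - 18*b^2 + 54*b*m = b*(b - 3)*(b + 6)*(b - 3*m)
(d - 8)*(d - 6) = d^2 - 14*d + 48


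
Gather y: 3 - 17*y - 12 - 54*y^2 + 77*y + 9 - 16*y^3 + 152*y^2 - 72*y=-16*y^3 + 98*y^2 - 12*y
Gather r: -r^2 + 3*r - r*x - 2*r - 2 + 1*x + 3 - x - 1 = -r^2 + r*(1 - x)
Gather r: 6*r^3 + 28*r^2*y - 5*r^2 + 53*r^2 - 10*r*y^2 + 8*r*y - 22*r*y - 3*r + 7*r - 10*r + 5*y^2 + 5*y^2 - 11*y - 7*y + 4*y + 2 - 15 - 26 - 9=6*r^3 + r^2*(28*y + 48) + r*(-10*y^2 - 14*y - 6) + 10*y^2 - 14*y - 48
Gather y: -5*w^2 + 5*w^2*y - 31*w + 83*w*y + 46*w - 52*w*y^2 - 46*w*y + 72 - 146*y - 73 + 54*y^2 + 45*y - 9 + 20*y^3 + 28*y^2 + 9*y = -5*w^2 + 15*w + 20*y^3 + y^2*(82 - 52*w) + y*(5*w^2 + 37*w - 92) - 10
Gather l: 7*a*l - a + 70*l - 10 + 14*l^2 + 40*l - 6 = -a + 14*l^2 + l*(7*a + 110) - 16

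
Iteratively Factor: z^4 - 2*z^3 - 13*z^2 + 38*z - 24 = (z - 3)*(z^3 + z^2 - 10*z + 8) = (z - 3)*(z - 1)*(z^2 + 2*z - 8) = (z - 3)*(z - 1)*(z + 4)*(z - 2)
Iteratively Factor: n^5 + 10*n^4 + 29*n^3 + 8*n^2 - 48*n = (n - 1)*(n^4 + 11*n^3 + 40*n^2 + 48*n) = (n - 1)*(n + 4)*(n^3 + 7*n^2 + 12*n) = (n - 1)*(n + 4)^2*(n^2 + 3*n) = n*(n - 1)*(n + 4)^2*(n + 3)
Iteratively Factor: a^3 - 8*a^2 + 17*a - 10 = (a - 5)*(a^2 - 3*a + 2) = (a - 5)*(a - 2)*(a - 1)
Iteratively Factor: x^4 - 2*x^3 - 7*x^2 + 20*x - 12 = (x - 1)*(x^3 - x^2 - 8*x + 12) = (x - 2)*(x - 1)*(x^2 + x - 6) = (x - 2)^2*(x - 1)*(x + 3)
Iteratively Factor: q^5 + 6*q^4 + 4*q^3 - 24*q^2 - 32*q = (q + 2)*(q^4 + 4*q^3 - 4*q^2 - 16*q) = (q - 2)*(q + 2)*(q^3 + 6*q^2 + 8*q) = q*(q - 2)*(q + 2)*(q^2 + 6*q + 8) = q*(q - 2)*(q + 2)*(q + 4)*(q + 2)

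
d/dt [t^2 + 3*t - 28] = 2*t + 3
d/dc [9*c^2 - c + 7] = 18*c - 1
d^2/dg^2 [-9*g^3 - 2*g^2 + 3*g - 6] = -54*g - 4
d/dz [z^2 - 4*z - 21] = 2*z - 4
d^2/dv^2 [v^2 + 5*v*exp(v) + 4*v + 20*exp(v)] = 5*v*exp(v) + 30*exp(v) + 2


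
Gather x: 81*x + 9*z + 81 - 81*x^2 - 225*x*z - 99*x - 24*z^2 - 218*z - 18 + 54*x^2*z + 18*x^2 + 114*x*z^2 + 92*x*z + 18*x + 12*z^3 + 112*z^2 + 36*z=x^2*(54*z - 63) + x*(114*z^2 - 133*z) + 12*z^3 + 88*z^2 - 173*z + 63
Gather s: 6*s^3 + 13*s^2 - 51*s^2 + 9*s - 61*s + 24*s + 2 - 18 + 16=6*s^3 - 38*s^2 - 28*s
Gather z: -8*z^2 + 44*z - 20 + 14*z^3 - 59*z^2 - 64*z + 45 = 14*z^3 - 67*z^2 - 20*z + 25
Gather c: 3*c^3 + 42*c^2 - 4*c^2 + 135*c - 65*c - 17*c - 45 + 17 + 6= 3*c^3 + 38*c^2 + 53*c - 22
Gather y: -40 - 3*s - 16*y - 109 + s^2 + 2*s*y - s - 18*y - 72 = s^2 - 4*s + y*(2*s - 34) - 221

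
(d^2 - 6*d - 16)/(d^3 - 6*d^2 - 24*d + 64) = (d + 2)/(d^2 + 2*d - 8)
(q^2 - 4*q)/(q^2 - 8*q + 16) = q/(q - 4)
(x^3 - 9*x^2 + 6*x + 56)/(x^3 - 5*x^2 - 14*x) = (x - 4)/x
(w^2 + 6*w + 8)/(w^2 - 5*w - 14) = (w + 4)/(w - 7)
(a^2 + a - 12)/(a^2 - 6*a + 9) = (a + 4)/(a - 3)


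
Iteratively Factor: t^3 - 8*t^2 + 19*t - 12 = (t - 1)*(t^2 - 7*t + 12) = (t - 3)*(t - 1)*(t - 4)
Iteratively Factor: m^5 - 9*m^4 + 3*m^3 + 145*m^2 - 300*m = (m - 5)*(m^4 - 4*m^3 - 17*m^2 + 60*m) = m*(m - 5)*(m^3 - 4*m^2 - 17*m + 60) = m*(m - 5)^2*(m^2 + m - 12) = m*(m - 5)^2*(m - 3)*(m + 4)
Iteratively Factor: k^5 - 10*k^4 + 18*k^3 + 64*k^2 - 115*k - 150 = (k - 5)*(k^4 - 5*k^3 - 7*k^2 + 29*k + 30) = (k - 5)*(k + 1)*(k^3 - 6*k^2 - k + 30) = (k - 5)*(k - 3)*(k + 1)*(k^2 - 3*k - 10) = (k - 5)*(k - 3)*(k + 1)*(k + 2)*(k - 5)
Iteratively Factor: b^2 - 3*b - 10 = (b - 5)*(b + 2)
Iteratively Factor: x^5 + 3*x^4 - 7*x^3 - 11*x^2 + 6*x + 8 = (x - 1)*(x^4 + 4*x^3 - 3*x^2 - 14*x - 8) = (x - 1)*(x + 1)*(x^3 + 3*x^2 - 6*x - 8) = (x - 1)*(x + 1)*(x + 4)*(x^2 - x - 2) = (x - 1)*(x + 1)^2*(x + 4)*(x - 2)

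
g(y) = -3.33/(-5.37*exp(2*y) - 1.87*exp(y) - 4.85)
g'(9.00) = 0.00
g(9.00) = 0.00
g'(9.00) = 0.00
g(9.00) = 0.00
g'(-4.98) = -0.00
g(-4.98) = 0.68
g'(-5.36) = -0.00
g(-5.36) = 0.69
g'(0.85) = -0.14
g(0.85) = 0.09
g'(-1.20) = -0.15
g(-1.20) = 0.56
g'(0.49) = -0.21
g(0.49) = 0.15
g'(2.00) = -0.02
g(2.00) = 0.01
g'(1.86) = -0.03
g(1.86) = 0.01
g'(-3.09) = -0.01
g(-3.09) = 0.67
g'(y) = -3.33*(10.74*exp(2*y) + 1.87*exp(y))/(-5.37*exp(2*y) - 1.87*exp(y) - 4.85)^2 = (-35.7642*exp(y) - 6.2271)*exp(y)/(5.37*exp(2*y) + 1.87*exp(y) + 4.85)^2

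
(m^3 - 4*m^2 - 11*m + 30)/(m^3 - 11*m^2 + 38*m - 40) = (m + 3)/(m - 4)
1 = 1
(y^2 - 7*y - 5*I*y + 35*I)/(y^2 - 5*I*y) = (y - 7)/y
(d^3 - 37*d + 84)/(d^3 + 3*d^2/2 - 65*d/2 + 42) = 2*(d - 3)/(2*d - 3)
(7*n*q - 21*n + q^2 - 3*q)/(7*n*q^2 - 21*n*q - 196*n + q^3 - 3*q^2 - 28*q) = (q - 3)/(q^2 - 3*q - 28)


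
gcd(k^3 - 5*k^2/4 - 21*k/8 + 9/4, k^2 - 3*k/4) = k - 3/4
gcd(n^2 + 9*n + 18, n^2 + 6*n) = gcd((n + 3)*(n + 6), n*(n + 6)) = n + 6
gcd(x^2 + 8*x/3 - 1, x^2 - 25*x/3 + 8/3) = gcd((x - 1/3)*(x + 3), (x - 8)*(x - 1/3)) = x - 1/3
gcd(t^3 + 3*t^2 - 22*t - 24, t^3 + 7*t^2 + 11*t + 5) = t + 1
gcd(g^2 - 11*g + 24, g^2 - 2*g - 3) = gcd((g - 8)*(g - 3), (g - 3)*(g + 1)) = g - 3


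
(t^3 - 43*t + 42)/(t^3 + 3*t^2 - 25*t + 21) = (t - 6)/(t - 3)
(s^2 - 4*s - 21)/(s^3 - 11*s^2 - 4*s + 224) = (s + 3)/(s^2 - 4*s - 32)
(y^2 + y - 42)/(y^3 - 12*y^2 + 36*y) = (y + 7)/(y*(y - 6))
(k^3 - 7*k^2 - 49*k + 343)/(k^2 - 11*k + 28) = (k^2 - 49)/(k - 4)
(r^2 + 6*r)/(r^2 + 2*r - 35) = r*(r + 6)/(r^2 + 2*r - 35)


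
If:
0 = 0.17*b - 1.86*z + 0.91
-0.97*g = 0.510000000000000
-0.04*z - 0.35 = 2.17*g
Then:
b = 210.99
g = -0.53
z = 19.77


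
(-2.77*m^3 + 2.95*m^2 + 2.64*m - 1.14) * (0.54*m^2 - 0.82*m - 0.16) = -1.4958*m^5 + 3.8644*m^4 - 0.5502*m^3 - 3.2524*m^2 + 0.5124*m + 0.1824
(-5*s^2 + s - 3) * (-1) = 5*s^2 - s + 3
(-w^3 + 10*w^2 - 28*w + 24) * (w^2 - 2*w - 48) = -w^5 + 12*w^4 - 400*w^2 + 1296*w - 1152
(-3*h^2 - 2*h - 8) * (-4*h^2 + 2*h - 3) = 12*h^4 + 2*h^3 + 37*h^2 - 10*h + 24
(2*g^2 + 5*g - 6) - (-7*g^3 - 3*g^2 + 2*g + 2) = 7*g^3 + 5*g^2 + 3*g - 8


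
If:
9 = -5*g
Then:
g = -9/5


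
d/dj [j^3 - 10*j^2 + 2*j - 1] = 3*j^2 - 20*j + 2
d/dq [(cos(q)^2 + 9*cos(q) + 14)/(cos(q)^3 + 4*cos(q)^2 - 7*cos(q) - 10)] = (cos(q)^4 + 18*cos(q)^3 + 85*cos(q)^2 + 132*cos(q) - 8)*sin(q)/((cos(q) - 2)^2*(cos(q) + 1)^2*(cos(q) + 5)^2)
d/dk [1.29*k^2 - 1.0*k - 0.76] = 2.58*k - 1.0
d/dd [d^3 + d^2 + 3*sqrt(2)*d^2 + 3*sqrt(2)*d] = 3*d^2 + 2*d + 6*sqrt(2)*d + 3*sqrt(2)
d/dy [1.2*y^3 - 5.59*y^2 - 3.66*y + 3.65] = 3.6*y^2 - 11.18*y - 3.66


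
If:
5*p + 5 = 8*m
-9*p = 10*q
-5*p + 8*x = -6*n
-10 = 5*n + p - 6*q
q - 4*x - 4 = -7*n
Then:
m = -65/216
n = -14/135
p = -40/27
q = 4/3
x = -229/270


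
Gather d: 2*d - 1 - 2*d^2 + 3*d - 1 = -2*d^2 + 5*d - 2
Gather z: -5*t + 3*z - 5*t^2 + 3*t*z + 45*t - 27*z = -5*t^2 + 40*t + z*(3*t - 24)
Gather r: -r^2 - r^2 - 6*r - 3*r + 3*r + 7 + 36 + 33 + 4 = -2*r^2 - 6*r + 80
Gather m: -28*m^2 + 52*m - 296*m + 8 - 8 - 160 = -28*m^2 - 244*m - 160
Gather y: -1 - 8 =-9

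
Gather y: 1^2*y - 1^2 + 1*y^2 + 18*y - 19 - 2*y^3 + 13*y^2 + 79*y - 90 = -2*y^3 + 14*y^2 + 98*y - 110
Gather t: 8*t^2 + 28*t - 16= 8*t^2 + 28*t - 16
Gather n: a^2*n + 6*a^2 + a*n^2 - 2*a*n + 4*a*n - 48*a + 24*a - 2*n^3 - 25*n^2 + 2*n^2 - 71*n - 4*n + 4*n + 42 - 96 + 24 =6*a^2 - 24*a - 2*n^3 + n^2*(a - 23) + n*(a^2 + 2*a - 71) - 30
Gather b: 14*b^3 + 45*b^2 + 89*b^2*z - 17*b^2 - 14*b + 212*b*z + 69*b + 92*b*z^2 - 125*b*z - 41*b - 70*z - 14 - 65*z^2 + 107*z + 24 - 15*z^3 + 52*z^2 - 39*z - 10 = 14*b^3 + b^2*(89*z + 28) + b*(92*z^2 + 87*z + 14) - 15*z^3 - 13*z^2 - 2*z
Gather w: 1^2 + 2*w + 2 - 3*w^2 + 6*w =-3*w^2 + 8*w + 3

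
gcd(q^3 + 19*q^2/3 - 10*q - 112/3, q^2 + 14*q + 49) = q + 7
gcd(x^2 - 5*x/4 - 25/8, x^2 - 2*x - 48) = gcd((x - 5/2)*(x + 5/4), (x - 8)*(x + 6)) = 1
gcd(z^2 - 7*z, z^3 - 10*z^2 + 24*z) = z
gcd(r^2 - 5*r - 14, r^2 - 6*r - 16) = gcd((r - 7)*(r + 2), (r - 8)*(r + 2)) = r + 2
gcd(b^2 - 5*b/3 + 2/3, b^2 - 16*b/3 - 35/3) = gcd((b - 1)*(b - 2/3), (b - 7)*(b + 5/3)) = 1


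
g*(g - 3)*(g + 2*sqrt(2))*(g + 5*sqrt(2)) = g^4 - 3*g^3 + 7*sqrt(2)*g^3 - 21*sqrt(2)*g^2 + 20*g^2 - 60*g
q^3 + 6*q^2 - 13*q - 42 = (q - 3)*(q + 2)*(q + 7)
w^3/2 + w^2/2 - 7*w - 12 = (w/2 + 1)*(w - 4)*(w + 3)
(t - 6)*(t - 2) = t^2 - 8*t + 12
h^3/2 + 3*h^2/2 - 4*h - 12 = (h/2 + sqrt(2))*(h + 3)*(h - 2*sqrt(2))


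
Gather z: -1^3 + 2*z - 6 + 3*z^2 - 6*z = 3*z^2 - 4*z - 7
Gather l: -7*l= -7*l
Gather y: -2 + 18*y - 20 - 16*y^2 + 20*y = -16*y^2 + 38*y - 22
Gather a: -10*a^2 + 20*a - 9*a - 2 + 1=-10*a^2 + 11*a - 1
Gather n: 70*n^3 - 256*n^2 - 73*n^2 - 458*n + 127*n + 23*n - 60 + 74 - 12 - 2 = 70*n^3 - 329*n^2 - 308*n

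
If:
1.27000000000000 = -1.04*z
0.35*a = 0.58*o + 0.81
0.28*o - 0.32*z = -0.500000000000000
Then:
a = -2.96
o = -3.18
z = -1.22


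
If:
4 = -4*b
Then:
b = -1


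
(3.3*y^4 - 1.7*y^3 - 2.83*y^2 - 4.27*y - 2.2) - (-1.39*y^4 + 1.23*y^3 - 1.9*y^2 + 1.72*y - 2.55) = 4.69*y^4 - 2.93*y^3 - 0.93*y^2 - 5.99*y + 0.35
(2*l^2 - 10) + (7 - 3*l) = 2*l^2 - 3*l - 3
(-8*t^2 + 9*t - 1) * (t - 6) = -8*t^3 + 57*t^2 - 55*t + 6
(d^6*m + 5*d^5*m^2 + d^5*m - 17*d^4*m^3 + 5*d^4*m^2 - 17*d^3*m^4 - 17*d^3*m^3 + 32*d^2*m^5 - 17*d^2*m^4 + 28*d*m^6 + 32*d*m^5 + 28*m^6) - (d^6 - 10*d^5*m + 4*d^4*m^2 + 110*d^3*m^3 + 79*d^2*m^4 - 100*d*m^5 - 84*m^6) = d^6*m - d^6 + 5*d^5*m^2 + 11*d^5*m - 17*d^4*m^3 + d^4*m^2 - 17*d^3*m^4 - 127*d^3*m^3 + 32*d^2*m^5 - 96*d^2*m^4 + 28*d*m^6 + 132*d*m^5 + 112*m^6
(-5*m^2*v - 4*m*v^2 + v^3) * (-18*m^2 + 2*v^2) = 90*m^4*v + 72*m^3*v^2 - 28*m^2*v^3 - 8*m*v^4 + 2*v^5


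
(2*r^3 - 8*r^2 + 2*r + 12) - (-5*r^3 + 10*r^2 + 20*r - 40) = 7*r^3 - 18*r^2 - 18*r + 52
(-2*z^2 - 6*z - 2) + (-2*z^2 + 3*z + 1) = -4*z^2 - 3*z - 1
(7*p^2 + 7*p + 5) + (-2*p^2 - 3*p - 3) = 5*p^2 + 4*p + 2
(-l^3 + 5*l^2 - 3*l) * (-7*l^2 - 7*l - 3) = 7*l^5 - 28*l^4 - 11*l^3 + 6*l^2 + 9*l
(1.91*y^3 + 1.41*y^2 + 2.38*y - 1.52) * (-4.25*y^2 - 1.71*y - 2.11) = -8.1175*y^5 - 9.2586*y^4 - 16.5562*y^3 - 0.5849*y^2 - 2.4226*y + 3.2072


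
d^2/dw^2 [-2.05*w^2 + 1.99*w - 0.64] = -4.10000000000000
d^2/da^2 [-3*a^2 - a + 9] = -6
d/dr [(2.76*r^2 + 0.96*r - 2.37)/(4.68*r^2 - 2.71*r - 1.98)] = (-11.9724*r^2 + 11.2536*r - 8.3235)/(21.9024*r^4 - 25.3656*r^3 - 11.1887*r^2 + 10.7316*r + 3.9204)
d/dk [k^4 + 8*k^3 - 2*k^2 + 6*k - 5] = 4*k^3 + 24*k^2 - 4*k + 6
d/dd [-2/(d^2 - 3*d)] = 2*(2*d - 3)/(d^2*(d - 3)^2)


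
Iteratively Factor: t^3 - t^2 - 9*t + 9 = (t - 3)*(t^2 + 2*t - 3) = (t - 3)*(t - 1)*(t + 3)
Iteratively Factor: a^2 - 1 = (a - 1)*(a + 1)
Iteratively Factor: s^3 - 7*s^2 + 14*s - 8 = (s - 1)*(s^2 - 6*s + 8) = (s - 4)*(s - 1)*(s - 2)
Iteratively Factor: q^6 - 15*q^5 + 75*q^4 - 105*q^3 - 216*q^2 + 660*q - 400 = (q - 5)*(q^5 - 10*q^4 + 25*q^3 + 20*q^2 - 116*q + 80) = (q - 5)^2*(q^4 - 5*q^3 + 20*q - 16) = (q - 5)^2*(q - 2)*(q^3 - 3*q^2 - 6*q + 8) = (q - 5)^2*(q - 4)*(q - 2)*(q^2 + q - 2) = (q - 5)^2*(q - 4)*(q - 2)*(q - 1)*(q + 2)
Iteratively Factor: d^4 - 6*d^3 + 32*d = (d + 2)*(d^3 - 8*d^2 + 16*d) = (d - 4)*(d + 2)*(d^2 - 4*d) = (d - 4)^2*(d + 2)*(d)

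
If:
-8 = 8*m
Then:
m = -1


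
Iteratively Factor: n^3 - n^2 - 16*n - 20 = (n + 2)*(n^2 - 3*n - 10) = (n - 5)*(n + 2)*(n + 2)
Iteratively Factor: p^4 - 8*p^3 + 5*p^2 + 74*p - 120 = (p - 4)*(p^3 - 4*p^2 - 11*p + 30) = (p - 4)*(p - 2)*(p^2 - 2*p - 15) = (p - 4)*(p - 2)*(p + 3)*(p - 5)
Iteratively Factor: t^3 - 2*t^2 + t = (t - 1)*(t^2 - t) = t*(t - 1)*(t - 1)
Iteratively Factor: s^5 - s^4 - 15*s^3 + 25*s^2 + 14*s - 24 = (s - 2)*(s^4 + s^3 - 13*s^2 - s + 12) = (s - 2)*(s - 1)*(s^3 + 2*s^2 - 11*s - 12) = (s - 2)*(s - 1)*(s + 4)*(s^2 - 2*s - 3) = (s - 3)*(s - 2)*(s - 1)*(s + 4)*(s + 1)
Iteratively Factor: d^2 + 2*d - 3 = (d + 3)*(d - 1)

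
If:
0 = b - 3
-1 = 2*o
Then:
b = 3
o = -1/2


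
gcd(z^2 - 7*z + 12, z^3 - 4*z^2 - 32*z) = 1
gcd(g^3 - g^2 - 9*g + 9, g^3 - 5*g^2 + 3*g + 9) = g - 3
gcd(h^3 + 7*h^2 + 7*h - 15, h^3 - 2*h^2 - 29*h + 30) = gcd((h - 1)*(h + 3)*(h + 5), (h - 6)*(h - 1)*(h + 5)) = h^2 + 4*h - 5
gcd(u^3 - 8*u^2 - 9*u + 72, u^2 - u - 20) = 1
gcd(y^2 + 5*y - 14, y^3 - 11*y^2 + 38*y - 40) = y - 2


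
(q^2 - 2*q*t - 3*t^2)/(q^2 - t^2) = (q - 3*t)/(q - t)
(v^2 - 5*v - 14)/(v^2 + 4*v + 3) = (v^2 - 5*v - 14)/(v^2 + 4*v + 3)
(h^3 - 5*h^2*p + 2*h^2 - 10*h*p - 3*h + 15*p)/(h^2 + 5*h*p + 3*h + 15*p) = (h^2 - 5*h*p - h + 5*p)/(h + 5*p)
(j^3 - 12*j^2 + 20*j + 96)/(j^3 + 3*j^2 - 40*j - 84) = (j - 8)/(j + 7)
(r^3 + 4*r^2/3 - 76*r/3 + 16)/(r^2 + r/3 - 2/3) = (r^2 + 2*r - 24)/(r + 1)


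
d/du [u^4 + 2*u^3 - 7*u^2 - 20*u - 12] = 4*u^3 + 6*u^2 - 14*u - 20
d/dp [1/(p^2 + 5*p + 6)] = (-2*p - 5)/(p^2 + 5*p + 6)^2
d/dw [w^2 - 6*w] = 2*w - 6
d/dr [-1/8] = 0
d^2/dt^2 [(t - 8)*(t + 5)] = 2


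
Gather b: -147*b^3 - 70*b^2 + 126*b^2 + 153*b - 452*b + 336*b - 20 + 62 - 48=-147*b^3 + 56*b^2 + 37*b - 6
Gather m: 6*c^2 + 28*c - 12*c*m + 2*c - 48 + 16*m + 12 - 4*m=6*c^2 + 30*c + m*(12 - 12*c) - 36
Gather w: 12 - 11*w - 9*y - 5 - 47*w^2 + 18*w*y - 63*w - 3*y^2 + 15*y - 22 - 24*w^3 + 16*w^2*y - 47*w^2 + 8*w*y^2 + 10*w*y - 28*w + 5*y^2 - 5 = -24*w^3 + w^2*(16*y - 94) + w*(8*y^2 + 28*y - 102) + 2*y^2 + 6*y - 20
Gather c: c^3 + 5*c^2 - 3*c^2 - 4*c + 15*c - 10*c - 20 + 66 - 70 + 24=c^3 + 2*c^2 + c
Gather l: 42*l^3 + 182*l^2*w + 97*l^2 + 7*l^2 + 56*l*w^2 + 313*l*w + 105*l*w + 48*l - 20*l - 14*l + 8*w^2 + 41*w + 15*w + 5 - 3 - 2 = 42*l^3 + l^2*(182*w + 104) + l*(56*w^2 + 418*w + 14) + 8*w^2 + 56*w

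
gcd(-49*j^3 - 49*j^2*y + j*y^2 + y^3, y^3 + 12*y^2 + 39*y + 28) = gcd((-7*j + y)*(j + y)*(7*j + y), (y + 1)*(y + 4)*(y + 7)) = 1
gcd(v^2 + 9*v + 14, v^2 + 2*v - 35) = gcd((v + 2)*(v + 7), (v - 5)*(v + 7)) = v + 7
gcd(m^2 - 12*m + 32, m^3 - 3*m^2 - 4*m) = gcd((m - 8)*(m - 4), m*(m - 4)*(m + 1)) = m - 4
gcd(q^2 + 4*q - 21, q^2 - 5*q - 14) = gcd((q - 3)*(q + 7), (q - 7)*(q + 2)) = 1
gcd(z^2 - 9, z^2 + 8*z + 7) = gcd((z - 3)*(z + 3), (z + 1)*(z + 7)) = 1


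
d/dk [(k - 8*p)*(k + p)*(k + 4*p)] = 3*k^2 - 6*k*p - 36*p^2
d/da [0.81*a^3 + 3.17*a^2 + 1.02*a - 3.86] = 2.43*a^2 + 6.34*a + 1.02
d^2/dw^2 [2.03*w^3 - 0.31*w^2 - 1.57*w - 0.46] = 12.18*w - 0.62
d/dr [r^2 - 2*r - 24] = 2*r - 2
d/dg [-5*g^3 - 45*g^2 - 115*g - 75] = -15*g^2 - 90*g - 115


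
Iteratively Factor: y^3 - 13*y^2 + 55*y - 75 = (y - 3)*(y^2 - 10*y + 25) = (y - 5)*(y - 3)*(y - 5)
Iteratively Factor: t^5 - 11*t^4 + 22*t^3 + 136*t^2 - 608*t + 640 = (t - 4)*(t^4 - 7*t^3 - 6*t^2 + 112*t - 160) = (t - 4)*(t + 4)*(t^3 - 11*t^2 + 38*t - 40) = (t - 4)^2*(t + 4)*(t^2 - 7*t + 10) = (t - 4)^2*(t - 2)*(t + 4)*(t - 5)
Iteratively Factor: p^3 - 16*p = (p - 4)*(p^2 + 4*p) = p*(p - 4)*(p + 4)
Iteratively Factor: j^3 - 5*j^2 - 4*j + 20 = (j + 2)*(j^2 - 7*j + 10) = (j - 5)*(j + 2)*(j - 2)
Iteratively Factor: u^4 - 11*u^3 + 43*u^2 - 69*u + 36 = (u - 3)*(u^3 - 8*u^2 + 19*u - 12) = (u - 4)*(u - 3)*(u^2 - 4*u + 3) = (u - 4)*(u - 3)^2*(u - 1)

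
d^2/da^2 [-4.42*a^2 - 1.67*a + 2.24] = -8.84000000000000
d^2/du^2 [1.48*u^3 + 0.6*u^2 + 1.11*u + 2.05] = 8.88*u + 1.2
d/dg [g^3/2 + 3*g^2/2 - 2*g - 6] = 3*g^2/2 + 3*g - 2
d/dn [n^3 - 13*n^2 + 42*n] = 3*n^2 - 26*n + 42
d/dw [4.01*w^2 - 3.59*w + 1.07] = 8.02*w - 3.59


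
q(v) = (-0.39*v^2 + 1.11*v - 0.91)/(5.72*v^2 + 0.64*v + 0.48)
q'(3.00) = -0.01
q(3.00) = -0.02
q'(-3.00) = -0.04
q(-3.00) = -0.15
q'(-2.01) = -0.09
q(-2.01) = -0.21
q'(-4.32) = -0.02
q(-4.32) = -0.12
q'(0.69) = 0.37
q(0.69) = -0.09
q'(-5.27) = -0.01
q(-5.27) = -0.11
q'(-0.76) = -0.95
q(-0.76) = -0.60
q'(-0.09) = 0.72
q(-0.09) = -2.16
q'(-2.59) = -0.05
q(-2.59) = -0.17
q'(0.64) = 0.46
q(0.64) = -0.11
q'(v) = (1.11 - 0.78*v)/(5.72*v^2 + 0.64*v + 0.48) + (-11.44*v - 0.64)*(-0.39*v^2 + 1.11*v - 0.91)/(5.72*v^2 + 0.64*v + 0.48)^2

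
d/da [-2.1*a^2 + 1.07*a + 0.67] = 1.07 - 4.2*a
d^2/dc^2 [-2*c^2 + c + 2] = -4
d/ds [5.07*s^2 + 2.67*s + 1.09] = 10.14*s + 2.67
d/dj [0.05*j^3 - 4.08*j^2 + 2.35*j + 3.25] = 0.15*j^2 - 8.16*j + 2.35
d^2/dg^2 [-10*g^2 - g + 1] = -20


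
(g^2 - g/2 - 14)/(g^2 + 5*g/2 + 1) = (2*g^2 - g - 28)/(2*g^2 + 5*g + 2)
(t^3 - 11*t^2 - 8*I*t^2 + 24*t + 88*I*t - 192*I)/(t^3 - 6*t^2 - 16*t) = (t^2 - t*(3 + 8*I) + 24*I)/(t*(t + 2))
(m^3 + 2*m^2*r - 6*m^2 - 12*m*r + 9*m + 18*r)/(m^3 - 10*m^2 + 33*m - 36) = (m + 2*r)/(m - 4)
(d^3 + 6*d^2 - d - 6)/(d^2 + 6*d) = d - 1/d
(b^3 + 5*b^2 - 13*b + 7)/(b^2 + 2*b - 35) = (b^2 - 2*b + 1)/(b - 5)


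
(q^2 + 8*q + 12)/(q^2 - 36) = (q + 2)/(q - 6)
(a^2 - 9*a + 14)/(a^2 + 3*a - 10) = (a - 7)/(a + 5)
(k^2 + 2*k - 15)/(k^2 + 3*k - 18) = (k + 5)/(k + 6)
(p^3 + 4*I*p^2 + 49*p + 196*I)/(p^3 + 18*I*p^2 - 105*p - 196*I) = (p - 7*I)/(p + 7*I)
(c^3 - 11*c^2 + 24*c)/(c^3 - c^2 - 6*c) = (c - 8)/(c + 2)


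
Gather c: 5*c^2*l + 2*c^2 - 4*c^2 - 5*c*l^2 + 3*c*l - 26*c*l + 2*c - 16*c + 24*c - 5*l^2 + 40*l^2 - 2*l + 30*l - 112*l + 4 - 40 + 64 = c^2*(5*l - 2) + c*(-5*l^2 - 23*l + 10) + 35*l^2 - 84*l + 28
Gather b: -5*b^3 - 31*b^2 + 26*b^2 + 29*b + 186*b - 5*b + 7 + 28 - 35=-5*b^3 - 5*b^2 + 210*b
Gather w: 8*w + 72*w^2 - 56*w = 72*w^2 - 48*w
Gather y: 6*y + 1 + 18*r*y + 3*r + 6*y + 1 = 3*r + y*(18*r + 12) + 2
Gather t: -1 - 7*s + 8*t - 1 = -7*s + 8*t - 2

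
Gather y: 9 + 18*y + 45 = 18*y + 54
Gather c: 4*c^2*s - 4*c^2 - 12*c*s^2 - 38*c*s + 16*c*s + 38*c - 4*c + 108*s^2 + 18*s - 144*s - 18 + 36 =c^2*(4*s - 4) + c*(-12*s^2 - 22*s + 34) + 108*s^2 - 126*s + 18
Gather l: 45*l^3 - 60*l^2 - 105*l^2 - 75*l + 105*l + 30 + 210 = 45*l^3 - 165*l^2 + 30*l + 240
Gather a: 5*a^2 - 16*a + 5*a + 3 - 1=5*a^2 - 11*a + 2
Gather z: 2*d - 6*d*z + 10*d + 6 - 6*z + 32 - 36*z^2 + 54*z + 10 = 12*d - 36*z^2 + z*(48 - 6*d) + 48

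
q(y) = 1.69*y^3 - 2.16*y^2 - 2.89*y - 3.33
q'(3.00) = 29.78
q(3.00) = 14.19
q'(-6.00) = 205.55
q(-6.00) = -428.79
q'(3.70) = 50.53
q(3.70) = 42.01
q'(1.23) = -0.53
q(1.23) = -7.01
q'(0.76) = -3.24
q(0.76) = -6.03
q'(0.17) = -3.48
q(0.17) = -3.88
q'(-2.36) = 35.54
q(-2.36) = -30.75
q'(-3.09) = 58.87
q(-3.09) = -64.88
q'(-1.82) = 21.77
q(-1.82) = -15.41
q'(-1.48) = 14.61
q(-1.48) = -9.26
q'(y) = 5.07*y^2 - 4.32*y - 2.89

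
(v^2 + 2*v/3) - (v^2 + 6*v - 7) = 7 - 16*v/3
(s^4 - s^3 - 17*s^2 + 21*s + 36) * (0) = 0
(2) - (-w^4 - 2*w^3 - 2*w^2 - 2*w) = w^4 + 2*w^3 + 2*w^2 + 2*w + 2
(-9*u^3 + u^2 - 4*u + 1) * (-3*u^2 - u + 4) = 27*u^5 + 6*u^4 - 25*u^3 + 5*u^2 - 17*u + 4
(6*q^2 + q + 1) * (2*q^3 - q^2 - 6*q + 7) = 12*q^5 - 4*q^4 - 35*q^3 + 35*q^2 + q + 7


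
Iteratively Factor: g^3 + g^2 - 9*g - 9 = (g + 3)*(g^2 - 2*g - 3) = (g + 1)*(g + 3)*(g - 3)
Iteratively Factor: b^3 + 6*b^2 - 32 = (b + 4)*(b^2 + 2*b - 8) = (b + 4)^2*(b - 2)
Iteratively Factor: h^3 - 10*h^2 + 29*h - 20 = (h - 5)*(h^2 - 5*h + 4) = (h - 5)*(h - 4)*(h - 1)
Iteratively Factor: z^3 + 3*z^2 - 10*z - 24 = (z - 3)*(z^2 + 6*z + 8) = (z - 3)*(z + 4)*(z + 2)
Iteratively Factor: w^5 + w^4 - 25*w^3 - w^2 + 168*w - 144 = (w + 4)*(w^4 - 3*w^3 - 13*w^2 + 51*w - 36) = (w - 3)*(w + 4)*(w^3 - 13*w + 12) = (w - 3)^2*(w + 4)*(w^2 + 3*w - 4) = (w - 3)^2*(w + 4)^2*(w - 1)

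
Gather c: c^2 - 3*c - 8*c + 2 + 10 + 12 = c^2 - 11*c + 24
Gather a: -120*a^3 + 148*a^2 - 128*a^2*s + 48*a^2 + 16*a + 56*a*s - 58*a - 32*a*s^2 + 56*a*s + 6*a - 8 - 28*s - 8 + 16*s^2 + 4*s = -120*a^3 + a^2*(196 - 128*s) + a*(-32*s^2 + 112*s - 36) + 16*s^2 - 24*s - 16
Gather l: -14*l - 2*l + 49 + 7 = 56 - 16*l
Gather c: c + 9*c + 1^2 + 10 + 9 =10*c + 20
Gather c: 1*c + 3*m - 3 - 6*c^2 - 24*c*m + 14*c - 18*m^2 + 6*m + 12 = -6*c^2 + c*(15 - 24*m) - 18*m^2 + 9*m + 9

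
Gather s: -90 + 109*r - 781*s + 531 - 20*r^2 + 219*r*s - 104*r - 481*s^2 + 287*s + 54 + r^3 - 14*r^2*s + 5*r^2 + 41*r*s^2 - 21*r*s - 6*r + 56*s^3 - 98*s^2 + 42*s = r^3 - 15*r^2 - r + 56*s^3 + s^2*(41*r - 579) + s*(-14*r^2 + 198*r - 452) + 495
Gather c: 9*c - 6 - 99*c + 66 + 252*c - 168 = 162*c - 108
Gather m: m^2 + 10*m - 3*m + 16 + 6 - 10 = m^2 + 7*m + 12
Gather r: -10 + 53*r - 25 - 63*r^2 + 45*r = -63*r^2 + 98*r - 35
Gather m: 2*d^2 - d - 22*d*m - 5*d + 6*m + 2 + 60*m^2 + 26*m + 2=2*d^2 - 6*d + 60*m^2 + m*(32 - 22*d) + 4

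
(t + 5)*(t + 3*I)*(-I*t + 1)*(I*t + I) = t^4 + 6*t^3 + 4*I*t^3 + 2*t^2 + 24*I*t^2 - 18*t + 20*I*t - 15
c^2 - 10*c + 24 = (c - 6)*(c - 4)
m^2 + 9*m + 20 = (m + 4)*(m + 5)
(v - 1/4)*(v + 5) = v^2 + 19*v/4 - 5/4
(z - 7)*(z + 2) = z^2 - 5*z - 14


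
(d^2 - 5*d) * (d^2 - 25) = d^4 - 5*d^3 - 25*d^2 + 125*d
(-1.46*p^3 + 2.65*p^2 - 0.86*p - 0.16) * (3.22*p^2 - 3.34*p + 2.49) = -4.7012*p^5 + 13.4094*p^4 - 15.2556*p^3 + 8.9557*p^2 - 1.607*p - 0.3984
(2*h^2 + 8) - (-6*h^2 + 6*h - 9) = 8*h^2 - 6*h + 17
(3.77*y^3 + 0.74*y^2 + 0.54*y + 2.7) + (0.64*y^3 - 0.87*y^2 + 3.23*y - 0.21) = 4.41*y^3 - 0.13*y^2 + 3.77*y + 2.49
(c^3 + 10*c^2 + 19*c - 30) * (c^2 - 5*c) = c^5 + 5*c^4 - 31*c^3 - 125*c^2 + 150*c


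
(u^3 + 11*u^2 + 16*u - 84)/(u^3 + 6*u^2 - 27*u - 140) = (u^2 + 4*u - 12)/(u^2 - u - 20)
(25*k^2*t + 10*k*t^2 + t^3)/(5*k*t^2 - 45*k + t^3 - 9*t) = t*(5*k + t)/(t^2 - 9)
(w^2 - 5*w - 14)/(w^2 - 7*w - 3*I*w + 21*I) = (w + 2)/(w - 3*I)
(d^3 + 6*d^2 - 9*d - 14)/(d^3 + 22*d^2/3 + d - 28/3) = 3*(d^2 - d - 2)/(3*d^2 + d - 4)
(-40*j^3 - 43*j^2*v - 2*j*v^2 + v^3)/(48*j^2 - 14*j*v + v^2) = (5*j^2 + 6*j*v + v^2)/(-6*j + v)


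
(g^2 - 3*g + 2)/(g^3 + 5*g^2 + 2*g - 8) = (g - 2)/(g^2 + 6*g + 8)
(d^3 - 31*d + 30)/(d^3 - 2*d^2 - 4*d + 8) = (d^3 - 31*d + 30)/(d^3 - 2*d^2 - 4*d + 8)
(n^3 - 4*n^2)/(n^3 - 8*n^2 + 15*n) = n*(n - 4)/(n^2 - 8*n + 15)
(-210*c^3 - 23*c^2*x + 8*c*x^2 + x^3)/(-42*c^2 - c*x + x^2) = (-35*c^2 + 2*c*x + x^2)/(-7*c + x)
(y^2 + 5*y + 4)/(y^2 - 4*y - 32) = (y + 1)/(y - 8)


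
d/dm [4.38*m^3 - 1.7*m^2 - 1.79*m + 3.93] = 13.14*m^2 - 3.4*m - 1.79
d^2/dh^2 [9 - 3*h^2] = -6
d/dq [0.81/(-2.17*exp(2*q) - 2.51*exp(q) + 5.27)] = (3.5154*exp(q) + 2.0331)*exp(q)/(2.17*exp(2*q) + 2.51*exp(q) - 5.27)^2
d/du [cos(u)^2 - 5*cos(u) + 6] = (5 - 2*cos(u))*sin(u)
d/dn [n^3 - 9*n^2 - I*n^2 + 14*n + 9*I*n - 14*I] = 3*n^2 - 18*n - 2*I*n + 14 + 9*I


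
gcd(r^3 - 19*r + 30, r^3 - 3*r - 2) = r - 2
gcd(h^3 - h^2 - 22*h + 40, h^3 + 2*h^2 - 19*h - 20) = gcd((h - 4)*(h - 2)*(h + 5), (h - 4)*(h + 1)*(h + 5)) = h^2 + h - 20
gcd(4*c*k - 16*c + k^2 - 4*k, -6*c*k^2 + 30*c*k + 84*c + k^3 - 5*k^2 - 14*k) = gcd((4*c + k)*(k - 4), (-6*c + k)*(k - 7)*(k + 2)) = 1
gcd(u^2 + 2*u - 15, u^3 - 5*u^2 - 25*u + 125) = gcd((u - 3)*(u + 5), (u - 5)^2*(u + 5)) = u + 5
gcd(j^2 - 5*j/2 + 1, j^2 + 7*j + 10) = 1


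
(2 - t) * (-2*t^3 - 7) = 2*t^4 - 4*t^3 + 7*t - 14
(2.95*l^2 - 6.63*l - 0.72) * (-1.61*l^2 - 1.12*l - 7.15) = -4.7495*l^4 + 7.3703*l^3 - 12.5077*l^2 + 48.2109*l + 5.148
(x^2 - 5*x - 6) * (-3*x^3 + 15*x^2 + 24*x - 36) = -3*x^5 + 30*x^4 - 33*x^3 - 246*x^2 + 36*x + 216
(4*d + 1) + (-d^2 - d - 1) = -d^2 + 3*d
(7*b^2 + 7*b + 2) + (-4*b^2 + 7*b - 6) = 3*b^2 + 14*b - 4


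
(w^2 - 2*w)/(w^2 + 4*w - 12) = w/(w + 6)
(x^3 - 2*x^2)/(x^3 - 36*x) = x*(x - 2)/(x^2 - 36)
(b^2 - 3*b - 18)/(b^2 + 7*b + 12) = (b - 6)/(b + 4)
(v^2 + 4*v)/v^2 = (v + 4)/v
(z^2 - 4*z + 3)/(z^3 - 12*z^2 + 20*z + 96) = (z^2 - 4*z + 3)/(z^3 - 12*z^2 + 20*z + 96)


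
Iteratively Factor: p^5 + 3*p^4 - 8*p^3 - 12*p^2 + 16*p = (p - 1)*(p^4 + 4*p^3 - 4*p^2 - 16*p) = p*(p - 1)*(p^3 + 4*p^2 - 4*p - 16) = p*(p - 1)*(p + 4)*(p^2 - 4) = p*(p - 1)*(p + 2)*(p + 4)*(p - 2)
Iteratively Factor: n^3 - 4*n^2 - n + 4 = (n - 1)*(n^2 - 3*n - 4) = (n - 4)*(n - 1)*(n + 1)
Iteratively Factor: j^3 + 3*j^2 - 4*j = (j + 4)*(j^2 - j) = (j - 1)*(j + 4)*(j)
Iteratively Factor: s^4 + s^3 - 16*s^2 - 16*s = (s + 1)*(s^3 - 16*s) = (s + 1)*(s + 4)*(s^2 - 4*s) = s*(s + 1)*(s + 4)*(s - 4)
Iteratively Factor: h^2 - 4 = (h - 2)*(h + 2)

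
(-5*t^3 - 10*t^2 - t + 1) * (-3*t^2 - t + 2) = 15*t^5 + 35*t^4 + 3*t^3 - 22*t^2 - 3*t + 2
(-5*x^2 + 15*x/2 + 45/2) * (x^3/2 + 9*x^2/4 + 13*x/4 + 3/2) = -5*x^5/2 - 15*x^4/2 + 95*x^3/8 + 135*x^2/2 + 675*x/8 + 135/4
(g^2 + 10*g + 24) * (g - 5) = g^3 + 5*g^2 - 26*g - 120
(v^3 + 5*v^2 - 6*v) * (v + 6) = v^4 + 11*v^3 + 24*v^2 - 36*v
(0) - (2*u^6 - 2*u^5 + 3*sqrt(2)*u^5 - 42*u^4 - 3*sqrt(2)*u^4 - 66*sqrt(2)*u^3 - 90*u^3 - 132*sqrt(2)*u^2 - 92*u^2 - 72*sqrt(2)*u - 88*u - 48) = -2*u^6 - 3*sqrt(2)*u^5 + 2*u^5 + 3*sqrt(2)*u^4 + 42*u^4 + 90*u^3 + 66*sqrt(2)*u^3 + 92*u^2 + 132*sqrt(2)*u^2 + 88*u + 72*sqrt(2)*u + 48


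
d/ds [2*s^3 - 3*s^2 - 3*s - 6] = 6*s^2 - 6*s - 3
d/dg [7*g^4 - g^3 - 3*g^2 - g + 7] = 28*g^3 - 3*g^2 - 6*g - 1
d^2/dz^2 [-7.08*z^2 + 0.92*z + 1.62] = -14.1600000000000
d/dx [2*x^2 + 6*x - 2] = 4*x + 6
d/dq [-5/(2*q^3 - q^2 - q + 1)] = 5*(6*q^2 - 2*q - 1)/(2*q^3 - q^2 - q + 1)^2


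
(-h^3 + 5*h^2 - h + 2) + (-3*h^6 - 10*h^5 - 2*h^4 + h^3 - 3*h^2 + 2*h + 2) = -3*h^6 - 10*h^5 - 2*h^4 + 2*h^2 + h + 4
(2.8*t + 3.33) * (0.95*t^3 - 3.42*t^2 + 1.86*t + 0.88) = 2.66*t^4 - 6.4125*t^3 - 6.1806*t^2 + 8.6578*t + 2.9304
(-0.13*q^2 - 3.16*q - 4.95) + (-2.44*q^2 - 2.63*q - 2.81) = -2.57*q^2 - 5.79*q - 7.76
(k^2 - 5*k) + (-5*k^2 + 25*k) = -4*k^2 + 20*k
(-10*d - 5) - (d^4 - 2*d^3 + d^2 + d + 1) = -d^4 + 2*d^3 - d^2 - 11*d - 6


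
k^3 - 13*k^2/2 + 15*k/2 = k*(k - 5)*(k - 3/2)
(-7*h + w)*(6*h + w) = -42*h^2 - h*w + w^2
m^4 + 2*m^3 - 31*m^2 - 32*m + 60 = (m - 5)*(m - 1)*(m + 2)*(m + 6)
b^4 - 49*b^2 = b^2*(b - 7)*(b + 7)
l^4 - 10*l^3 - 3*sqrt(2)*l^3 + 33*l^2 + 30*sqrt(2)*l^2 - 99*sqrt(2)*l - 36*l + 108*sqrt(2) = (l - 4)*(l - 3)^2*(l - 3*sqrt(2))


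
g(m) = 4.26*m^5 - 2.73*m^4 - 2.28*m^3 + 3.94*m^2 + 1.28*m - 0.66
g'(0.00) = 1.28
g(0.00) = -0.66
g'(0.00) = 1.28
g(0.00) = -0.66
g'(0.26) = 2.77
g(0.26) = -0.11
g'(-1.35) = 75.79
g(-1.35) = -17.77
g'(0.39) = 3.16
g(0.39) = 0.28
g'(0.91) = 9.16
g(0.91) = 2.84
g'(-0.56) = -1.27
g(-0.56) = -0.24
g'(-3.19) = 2466.70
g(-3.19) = -1580.56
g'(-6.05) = 30657.95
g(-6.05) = -37545.99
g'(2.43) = 566.03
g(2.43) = 258.76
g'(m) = 21.3*m^4 - 10.92*m^3 - 6.84*m^2 + 7.88*m + 1.28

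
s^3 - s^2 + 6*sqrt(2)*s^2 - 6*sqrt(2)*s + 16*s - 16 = (s - 1)*(s + 2*sqrt(2))*(s + 4*sqrt(2))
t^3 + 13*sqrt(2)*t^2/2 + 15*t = t*(t + 3*sqrt(2)/2)*(t + 5*sqrt(2))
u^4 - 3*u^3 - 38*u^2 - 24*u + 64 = (u - 8)*(u - 1)*(u + 2)*(u + 4)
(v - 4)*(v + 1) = v^2 - 3*v - 4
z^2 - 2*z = z*(z - 2)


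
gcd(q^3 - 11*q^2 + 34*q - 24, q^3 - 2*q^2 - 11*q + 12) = q^2 - 5*q + 4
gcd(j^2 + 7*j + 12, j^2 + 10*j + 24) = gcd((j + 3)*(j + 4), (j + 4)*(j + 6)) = j + 4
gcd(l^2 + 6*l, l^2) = l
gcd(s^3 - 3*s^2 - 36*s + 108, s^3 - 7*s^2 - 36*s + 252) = s^2 - 36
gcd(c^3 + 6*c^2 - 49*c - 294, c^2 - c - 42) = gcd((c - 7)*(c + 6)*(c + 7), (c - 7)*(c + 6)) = c^2 - c - 42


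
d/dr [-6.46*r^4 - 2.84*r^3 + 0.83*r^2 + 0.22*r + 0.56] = -25.84*r^3 - 8.52*r^2 + 1.66*r + 0.22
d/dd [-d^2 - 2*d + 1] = -2*d - 2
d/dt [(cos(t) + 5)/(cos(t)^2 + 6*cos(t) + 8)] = (cos(t)^2 + 10*cos(t) + 22)*sin(t)/(cos(t)^2 + 6*cos(t) + 8)^2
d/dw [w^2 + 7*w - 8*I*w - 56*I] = 2*w + 7 - 8*I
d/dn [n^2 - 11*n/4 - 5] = 2*n - 11/4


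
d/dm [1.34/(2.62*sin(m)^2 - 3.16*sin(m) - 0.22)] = (4.2344 - 7.0216*sin(m))*cos(m)/(-2.62*sin(m)^2 + 3.16*sin(m) + 0.22)^2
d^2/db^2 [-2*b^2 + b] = -4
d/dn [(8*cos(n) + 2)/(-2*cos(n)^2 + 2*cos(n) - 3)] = 4*(6*sin(n) - sin(2*n) - sin(3*n))/(2*cos(n) - cos(2*n) - 4)^2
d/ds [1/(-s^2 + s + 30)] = (2*s - 1)/(-s^2 + s + 30)^2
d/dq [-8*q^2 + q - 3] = 1 - 16*q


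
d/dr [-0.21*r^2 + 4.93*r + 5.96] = 4.93 - 0.42*r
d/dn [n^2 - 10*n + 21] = 2*n - 10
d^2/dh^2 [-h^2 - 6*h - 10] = -2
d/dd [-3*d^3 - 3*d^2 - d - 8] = -9*d^2 - 6*d - 1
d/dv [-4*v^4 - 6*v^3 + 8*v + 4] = -16*v^3 - 18*v^2 + 8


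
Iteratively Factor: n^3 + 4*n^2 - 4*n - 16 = (n + 2)*(n^2 + 2*n - 8) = (n - 2)*(n + 2)*(n + 4)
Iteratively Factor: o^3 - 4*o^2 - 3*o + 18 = (o + 2)*(o^2 - 6*o + 9) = (o - 3)*(o + 2)*(o - 3)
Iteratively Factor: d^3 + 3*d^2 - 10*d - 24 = (d - 3)*(d^2 + 6*d + 8) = (d - 3)*(d + 2)*(d + 4)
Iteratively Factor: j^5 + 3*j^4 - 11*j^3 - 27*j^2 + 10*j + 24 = (j + 1)*(j^4 + 2*j^3 - 13*j^2 - 14*j + 24) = (j + 1)*(j + 2)*(j^3 - 13*j + 12) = (j - 3)*(j + 1)*(j + 2)*(j^2 + 3*j - 4) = (j - 3)*(j + 1)*(j + 2)*(j + 4)*(j - 1)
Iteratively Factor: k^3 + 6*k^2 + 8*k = (k + 4)*(k^2 + 2*k) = (k + 2)*(k + 4)*(k)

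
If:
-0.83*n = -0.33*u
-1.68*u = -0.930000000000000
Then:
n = 0.22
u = 0.55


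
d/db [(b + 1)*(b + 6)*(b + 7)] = 3*b^2 + 28*b + 55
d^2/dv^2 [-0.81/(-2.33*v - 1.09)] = 8.794818/(2.33*v + 1.09)^3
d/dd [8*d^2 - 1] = 16*d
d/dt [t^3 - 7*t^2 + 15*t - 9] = 3*t^2 - 14*t + 15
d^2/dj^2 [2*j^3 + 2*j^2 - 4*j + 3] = 12*j + 4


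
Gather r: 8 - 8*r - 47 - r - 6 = -9*r - 45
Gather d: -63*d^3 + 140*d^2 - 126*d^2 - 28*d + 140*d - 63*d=-63*d^3 + 14*d^2 + 49*d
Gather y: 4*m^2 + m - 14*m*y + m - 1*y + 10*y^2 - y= 4*m^2 + 2*m + 10*y^2 + y*(-14*m - 2)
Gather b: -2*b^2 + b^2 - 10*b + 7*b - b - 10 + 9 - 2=-b^2 - 4*b - 3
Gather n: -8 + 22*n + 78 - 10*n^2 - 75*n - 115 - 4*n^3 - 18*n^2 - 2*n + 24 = -4*n^3 - 28*n^2 - 55*n - 21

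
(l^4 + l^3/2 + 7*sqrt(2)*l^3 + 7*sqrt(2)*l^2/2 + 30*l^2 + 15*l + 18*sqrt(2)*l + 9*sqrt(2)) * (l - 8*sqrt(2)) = l^5 - sqrt(2)*l^4 + l^4/2 - 82*l^3 - sqrt(2)*l^3/2 - 222*sqrt(2)*l^2 - 41*l^2 - 288*l - 111*sqrt(2)*l - 144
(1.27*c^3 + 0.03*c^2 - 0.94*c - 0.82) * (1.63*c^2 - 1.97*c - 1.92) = 2.0701*c^5 - 2.453*c^4 - 4.0297*c^3 + 0.4576*c^2 + 3.4202*c + 1.5744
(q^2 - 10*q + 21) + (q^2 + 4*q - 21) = 2*q^2 - 6*q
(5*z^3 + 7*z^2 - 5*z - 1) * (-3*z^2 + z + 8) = -15*z^5 - 16*z^4 + 62*z^3 + 54*z^2 - 41*z - 8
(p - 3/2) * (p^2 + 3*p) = p^3 + 3*p^2/2 - 9*p/2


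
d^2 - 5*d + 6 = (d - 3)*(d - 2)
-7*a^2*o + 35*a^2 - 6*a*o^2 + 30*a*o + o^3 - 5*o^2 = (-7*a + o)*(a + o)*(o - 5)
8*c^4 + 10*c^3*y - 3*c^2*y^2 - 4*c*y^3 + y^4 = (-4*c + y)*(-2*c + y)*(c + y)^2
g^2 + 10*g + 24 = (g + 4)*(g + 6)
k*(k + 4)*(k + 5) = k^3 + 9*k^2 + 20*k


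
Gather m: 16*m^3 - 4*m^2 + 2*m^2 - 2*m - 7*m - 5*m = 16*m^3 - 2*m^2 - 14*m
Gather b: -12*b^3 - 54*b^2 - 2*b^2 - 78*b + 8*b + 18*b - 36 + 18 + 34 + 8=-12*b^3 - 56*b^2 - 52*b + 24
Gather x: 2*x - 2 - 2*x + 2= 0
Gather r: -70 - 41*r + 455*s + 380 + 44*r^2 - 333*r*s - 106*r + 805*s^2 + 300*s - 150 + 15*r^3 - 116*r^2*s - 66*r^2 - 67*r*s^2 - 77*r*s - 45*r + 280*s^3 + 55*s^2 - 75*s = 15*r^3 + r^2*(-116*s - 22) + r*(-67*s^2 - 410*s - 192) + 280*s^3 + 860*s^2 + 680*s + 160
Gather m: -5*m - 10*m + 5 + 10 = 15 - 15*m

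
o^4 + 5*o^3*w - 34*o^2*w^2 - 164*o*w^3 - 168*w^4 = (o - 6*w)*(o + 2*w)^2*(o + 7*w)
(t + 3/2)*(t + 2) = t^2 + 7*t/2 + 3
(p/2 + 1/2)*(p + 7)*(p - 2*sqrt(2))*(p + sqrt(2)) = p^4/2 - sqrt(2)*p^3/2 + 4*p^3 - 4*sqrt(2)*p^2 + 3*p^2/2 - 16*p - 7*sqrt(2)*p/2 - 14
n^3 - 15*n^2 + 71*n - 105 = (n - 7)*(n - 5)*(n - 3)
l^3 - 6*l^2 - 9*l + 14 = (l - 7)*(l - 1)*(l + 2)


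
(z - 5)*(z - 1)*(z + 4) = z^3 - 2*z^2 - 19*z + 20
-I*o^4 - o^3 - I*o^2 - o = o*(o - I)^2*(-I*o + 1)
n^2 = n^2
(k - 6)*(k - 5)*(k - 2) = k^3 - 13*k^2 + 52*k - 60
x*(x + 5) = x^2 + 5*x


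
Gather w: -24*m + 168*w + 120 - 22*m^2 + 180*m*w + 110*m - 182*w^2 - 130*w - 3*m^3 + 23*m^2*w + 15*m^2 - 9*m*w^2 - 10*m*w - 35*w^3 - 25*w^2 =-3*m^3 - 7*m^2 + 86*m - 35*w^3 + w^2*(-9*m - 207) + w*(23*m^2 + 170*m + 38) + 120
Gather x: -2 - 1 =-3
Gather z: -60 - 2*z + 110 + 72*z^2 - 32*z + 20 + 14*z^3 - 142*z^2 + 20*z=14*z^3 - 70*z^2 - 14*z + 70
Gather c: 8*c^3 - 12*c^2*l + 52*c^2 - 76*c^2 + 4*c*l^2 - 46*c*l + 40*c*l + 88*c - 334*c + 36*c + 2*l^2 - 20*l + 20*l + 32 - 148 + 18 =8*c^3 + c^2*(-12*l - 24) + c*(4*l^2 - 6*l - 210) + 2*l^2 - 98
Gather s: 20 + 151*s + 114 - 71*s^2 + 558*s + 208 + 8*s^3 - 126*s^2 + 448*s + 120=8*s^3 - 197*s^2 + 1157*s + 462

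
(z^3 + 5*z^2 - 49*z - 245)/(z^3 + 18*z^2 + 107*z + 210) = (z - 7)/(z + 6)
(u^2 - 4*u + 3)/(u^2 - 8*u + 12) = (u^2 - 4*u + 3)/(u^2 - 8*u + 12)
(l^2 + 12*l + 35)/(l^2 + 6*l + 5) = (l + 7)/(l + 1)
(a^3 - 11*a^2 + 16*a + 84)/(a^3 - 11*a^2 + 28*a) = (a^2 - 4*a - 12)/(a*(a - 4))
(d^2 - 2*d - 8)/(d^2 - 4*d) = (d + 2)/d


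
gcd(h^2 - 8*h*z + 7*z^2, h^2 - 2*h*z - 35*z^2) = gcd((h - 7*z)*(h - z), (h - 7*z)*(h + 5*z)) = -h + 7*z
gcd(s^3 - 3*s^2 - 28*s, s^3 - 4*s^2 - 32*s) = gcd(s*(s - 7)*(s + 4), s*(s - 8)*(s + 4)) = s^2 + 4*s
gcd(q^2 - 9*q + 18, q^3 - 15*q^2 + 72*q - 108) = q^2 - 9*q + 18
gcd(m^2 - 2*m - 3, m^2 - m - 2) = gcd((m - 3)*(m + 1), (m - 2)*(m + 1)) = m + 1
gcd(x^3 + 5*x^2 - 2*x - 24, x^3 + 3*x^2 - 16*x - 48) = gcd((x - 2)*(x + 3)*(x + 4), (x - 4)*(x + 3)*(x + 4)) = x^2 + 7*x + 12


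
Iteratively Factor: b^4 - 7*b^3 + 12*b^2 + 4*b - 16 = (b - 4)*(b^3 - 3*b^2 + 4) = (b - 4)*(b - 2)*(b^2 - b - 2) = (b - 4)*(b - 2)*(b + 1)*(b - 2)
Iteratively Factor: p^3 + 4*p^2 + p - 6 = (p - 1)*(p^2 + 5*p + 6) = (p - 1)*(p + 2)*(p + 3)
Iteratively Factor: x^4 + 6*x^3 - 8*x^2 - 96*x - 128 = (x + 4)*(x^3 + 2*x^2 - 16*x - 32) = (x - 4)*(x + 4)*(x^2 + 6*x + 8) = (x - 4)*(x + 2)*(x + 4)*(x + 4)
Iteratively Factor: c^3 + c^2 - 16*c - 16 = (c - 4)*(c^2 + 5*c + 4) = (c - 4)*(c + 1)*(c + 4)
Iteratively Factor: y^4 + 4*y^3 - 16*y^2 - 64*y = (y)*(y^3 + 4*y^2 - 16*y - 64) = y*(y - 4)*(y^2 + 8*y + 16) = y*(y - 4)*(y + 4)*(y + 4)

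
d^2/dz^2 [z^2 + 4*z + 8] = 2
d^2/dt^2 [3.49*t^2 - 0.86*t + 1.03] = 6.98000000000000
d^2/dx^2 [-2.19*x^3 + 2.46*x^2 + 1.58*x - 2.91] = 4.92 - 13.14*x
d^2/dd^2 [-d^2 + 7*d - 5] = -2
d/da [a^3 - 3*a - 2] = 3*a^2 - 3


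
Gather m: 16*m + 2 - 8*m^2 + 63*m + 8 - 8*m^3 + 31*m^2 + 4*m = -8*m^3 + 23*m^2 + 83*m + 10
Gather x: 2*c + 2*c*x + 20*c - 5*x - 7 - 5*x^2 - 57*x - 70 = 22*c - 5*x^2 + x*(2*c - 62) - 77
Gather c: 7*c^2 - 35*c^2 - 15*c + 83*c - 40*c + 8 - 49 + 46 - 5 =-28*c^2 + 28*c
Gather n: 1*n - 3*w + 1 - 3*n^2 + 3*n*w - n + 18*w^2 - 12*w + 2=-3*n^2 + 3*n*w + 18*w^2 - 15*w + 3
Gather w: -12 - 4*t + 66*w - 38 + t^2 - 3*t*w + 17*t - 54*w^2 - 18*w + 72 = t^2 + 13*t - 54*w^2 + w*(48 - 3*t) + 22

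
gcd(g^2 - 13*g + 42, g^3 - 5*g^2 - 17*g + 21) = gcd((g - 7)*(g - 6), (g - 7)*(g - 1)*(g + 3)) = g - 7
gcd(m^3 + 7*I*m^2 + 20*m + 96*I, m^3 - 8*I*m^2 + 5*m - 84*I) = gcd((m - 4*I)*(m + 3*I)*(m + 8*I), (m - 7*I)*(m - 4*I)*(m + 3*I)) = m^2 - I*m + 12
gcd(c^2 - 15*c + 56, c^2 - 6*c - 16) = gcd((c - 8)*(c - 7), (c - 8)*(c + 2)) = c - 8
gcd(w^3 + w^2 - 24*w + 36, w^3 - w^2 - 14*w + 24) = w^2 - 5*w + 6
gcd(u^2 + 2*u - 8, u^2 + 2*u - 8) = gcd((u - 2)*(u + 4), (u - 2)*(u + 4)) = u^2 + 2*u - 8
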